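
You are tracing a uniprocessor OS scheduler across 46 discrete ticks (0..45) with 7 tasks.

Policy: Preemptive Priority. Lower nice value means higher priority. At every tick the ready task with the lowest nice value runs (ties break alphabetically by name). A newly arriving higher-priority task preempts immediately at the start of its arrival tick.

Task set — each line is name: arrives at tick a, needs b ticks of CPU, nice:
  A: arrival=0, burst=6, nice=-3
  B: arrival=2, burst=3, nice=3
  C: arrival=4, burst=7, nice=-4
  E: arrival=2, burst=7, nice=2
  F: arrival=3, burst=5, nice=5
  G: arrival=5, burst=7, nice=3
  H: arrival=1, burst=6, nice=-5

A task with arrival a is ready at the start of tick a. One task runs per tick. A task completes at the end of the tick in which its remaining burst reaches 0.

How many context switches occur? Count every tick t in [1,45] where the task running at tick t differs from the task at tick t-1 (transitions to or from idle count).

t=0: ready={A} → run A
t=1: ready={A,H} → run H
t=2: ready={A,B,E,H} → run H
t=3: ready={A,B,E,F,H} → run H
t=4: ready={A,B,C,E,F,H} → run H
t=5: ready={A,B,C,E,F,G,H} → run H
t=6: ready={A,B,C,E,F,G,H} → run H
t=7: ready={A,B,C,E,F,G} → run C
t=8: ready={A,B,C,E,F,G} → run C
t=9: ready={A,B,C,E,F,G} → run C
t=10: ready={A,B,C,E,F,G} → run C
t=11: ready={A,B,C,E,F,G} → run C
t=12: ready={A,B,C,E,F,G} → run C
t=13: ready={A,B,C,E,F,G} → run C
t=14: ready={A,B,E,F,G} → run A
t=15: ready={A,B,E,F,G} → run A
t=16: ready={A,B,E,F,G} → run A
t=17: ready={A,B,E,F,G} → run A
t=18: ready={A,B,E,F,G} → run A
t=19: ready={B,E,F,G} → run E
t=20: ready={B,E,F,G} → run E
t=21: ready={B,E,F,G} → run E
t=22: ready={B,E,F,G} → run E
t=23: ready={B,E,F,G} → run E
t=24: ready={B,E,F,G} → run E
t=25: ready={B,E,F,G} → run E
t=26: ready={B,F,G} → run B
t=27: ready={B,F,G} → run B
t=28: ready={B,F,G} → run B
t=29: ready={F,G} → run G
t=30: ready={F,G} → run G
t=31: ready={F,G} → run G
t=32: ready={F,G} → run G
t=33: ready={F,G} → run G
t=34: ready={F,G} → run G
t=35: ready={F,G} → run G
t=36: ready={F} → run F
t=37: ready={F} → run F
t=38: ready={F} → run F
t=39: ready={F} → run F
t=40: ready={F} → run F
t=41: (idle)
t=42: (idle)
t=43: (idle)
t=44: (idle)
t=45: (idle)

context switches = 8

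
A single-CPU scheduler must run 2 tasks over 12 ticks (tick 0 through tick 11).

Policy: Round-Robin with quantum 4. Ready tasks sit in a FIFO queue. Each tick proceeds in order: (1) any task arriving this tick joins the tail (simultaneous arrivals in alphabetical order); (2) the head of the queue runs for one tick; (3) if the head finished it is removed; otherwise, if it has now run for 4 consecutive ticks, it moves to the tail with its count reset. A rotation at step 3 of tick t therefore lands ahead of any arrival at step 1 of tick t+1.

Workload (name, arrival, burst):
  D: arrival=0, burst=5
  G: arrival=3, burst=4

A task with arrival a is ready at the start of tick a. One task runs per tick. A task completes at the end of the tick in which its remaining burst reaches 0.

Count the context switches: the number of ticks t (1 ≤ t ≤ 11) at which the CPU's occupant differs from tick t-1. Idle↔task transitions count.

context switches = 3

t=0: queue=[D] q_used=0 → run D
t=1: queue=[D] q_used=1 → run D
t=2: queue=[D] q_used=2 → run D
t=3: queue=[D,G] q_used=3 → run D
t=4: queue=[G,D] q_used=0 → run G
t=5: queue=[G,D] q_used=1 → run G
t=6: queue=[G,D] q_used=2 → run G
t=7: queue=[G,D] q_used=3 → run G
t=8: queue=[D] q_used=0 → run D
t=9: (idle)
t=10: (idle)
t=11: (idle)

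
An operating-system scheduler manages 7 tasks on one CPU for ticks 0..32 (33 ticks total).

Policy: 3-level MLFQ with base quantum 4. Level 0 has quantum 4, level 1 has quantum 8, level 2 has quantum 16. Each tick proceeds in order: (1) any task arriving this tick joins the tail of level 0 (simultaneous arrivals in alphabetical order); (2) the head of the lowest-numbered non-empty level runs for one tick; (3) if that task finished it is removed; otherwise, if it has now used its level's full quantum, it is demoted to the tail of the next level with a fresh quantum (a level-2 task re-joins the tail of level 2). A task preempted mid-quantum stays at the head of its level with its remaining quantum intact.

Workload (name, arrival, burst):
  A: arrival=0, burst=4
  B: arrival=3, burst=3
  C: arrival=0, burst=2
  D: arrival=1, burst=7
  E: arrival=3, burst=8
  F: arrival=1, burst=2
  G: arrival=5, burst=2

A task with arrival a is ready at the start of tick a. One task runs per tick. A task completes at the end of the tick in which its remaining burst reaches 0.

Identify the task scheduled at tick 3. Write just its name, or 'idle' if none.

t=0: L0/L1/L2 = AC/-/- → run A
t=1: L0/L1/L2 = ACDF/-/- → run A
t=2: L0/L1/L2 = ACDF/-/- → run A
t=3: L0/L1/L2 = ACDFBE/-/- → run A
t=4: L0/L1/L2 = CDFBE/-/- → run C
t=5: L0/L1/L2 = CDFBEG/-/- → run C
t=6: L0/L1/L2 = DFBEG/-/- → run D
t=7: L0/L1/L2 = DFBEG/-/- → run D
t=8: L0/L1/L2 = DFBEG/-/- → run D
t=9: L0/L1/L2 = DFBEG/-/- → run D
t=10: L0/L1/L2 = FBEG/D/- → run F
t=11: L0/L1/L2 = FBEG/D/- → run F
t=12: L0/L1/L2 = BEG/D/- → run B
t=13: L0/L1/L2 = BEG/D/- → run B
t=14: L0/L1/L2 = BEG/D/- → run B
t=15: L0/L1/L2 = EG/D/- → run E
t=16: L0/L1/L2 = EG/D/- → run E
t=17: L0/L1/L2 = EG/D/- → run E
t=18: L0/L1/L2 = EG/D/- → run E
t=19: L0/L1/L2 = G/DE/- → run G
t=20: L0/L1/L2 = G/DE/- → run G
t=21: L0/L1/L2 = -/DE/- → run D
t=22: L0/L1/L2 = -/DE/- → run D
t=23: L0/L1/L2 = -/DE/- → run D
t=24: L0/L1/L2 = -/E/- → run E
t=25: L0/L1/L2 = -/E/- → run E
t=26: L0/L1/L2 = -/E/- → run E
t=27: L0/L1/L2 = -/E/- → run E
t=28: (idle)
t=29: (idle)
t=30: (idle)
t=31: (idle)
t=32: (idle)

running at tick 3 = A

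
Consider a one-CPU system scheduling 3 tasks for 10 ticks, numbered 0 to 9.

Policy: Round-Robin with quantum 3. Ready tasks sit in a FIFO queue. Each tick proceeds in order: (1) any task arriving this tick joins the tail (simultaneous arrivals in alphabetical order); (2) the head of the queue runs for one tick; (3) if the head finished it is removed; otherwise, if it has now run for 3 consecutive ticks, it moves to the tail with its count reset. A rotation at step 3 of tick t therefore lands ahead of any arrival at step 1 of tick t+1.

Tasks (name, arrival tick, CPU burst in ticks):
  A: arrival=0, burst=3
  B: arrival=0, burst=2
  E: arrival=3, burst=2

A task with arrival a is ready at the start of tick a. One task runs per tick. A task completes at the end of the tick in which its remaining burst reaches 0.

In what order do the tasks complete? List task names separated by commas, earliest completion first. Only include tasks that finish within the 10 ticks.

completion order = A, B, E

t=0: queue=[A,B] q_used=0 → run A
t=1: queue=[A,B] q_used=1 → run A
t=2: queue=[A,B] q_used=2 → run A
t=3: queue=[B,E] q_used=0 → run B
t=4: queue=[B,E] q_used=1 → run B
t=5: queue=[E] q_used=0 → run E
t=6: queue=[E] q_used=1 → run E
t=7: (idle)
t=8: (idle)
t=9: (idle)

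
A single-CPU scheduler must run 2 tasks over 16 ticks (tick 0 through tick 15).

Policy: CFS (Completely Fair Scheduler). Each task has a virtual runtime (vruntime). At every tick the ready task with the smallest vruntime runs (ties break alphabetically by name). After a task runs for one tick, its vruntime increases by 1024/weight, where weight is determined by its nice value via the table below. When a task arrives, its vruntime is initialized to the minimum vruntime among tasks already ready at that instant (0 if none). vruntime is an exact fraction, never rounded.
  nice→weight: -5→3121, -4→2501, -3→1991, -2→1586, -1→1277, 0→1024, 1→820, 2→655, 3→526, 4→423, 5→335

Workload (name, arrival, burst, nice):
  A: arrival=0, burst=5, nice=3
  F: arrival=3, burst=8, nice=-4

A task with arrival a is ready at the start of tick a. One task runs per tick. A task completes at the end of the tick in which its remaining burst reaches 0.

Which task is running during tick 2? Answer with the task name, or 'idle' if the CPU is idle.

t=0: vr[A=0] → run A
t=1: vr[A=512/263] → run A
t=2: vr[A=1024/263] → run A
t=3: vr[A=1536/263 F=1536/263] → run A
t=4: vr[A=2048/263 F=1536/263] → run F
t=5: vr[A=2048/263 F=4110848/657763] → run F
t=6: vr[A=2048/263 F=4380160/657763] → run F
t=7: vr[A=2048/263 F=4649472/657763] → run F
t=8: vr[A=2048/263 F=4918784/657763] → run F
t=9: vr[A=2048/263 F=5188096/657763] → run A
t=10: vr[F=5188096/657763] → run F
t=11: vr[F=5457408/657763] → run F
t=12: vr[F=5726720/657763] → run F
t=13: (idle)
t=14: (idle)
t=15: (idle)

running at tick 2 = A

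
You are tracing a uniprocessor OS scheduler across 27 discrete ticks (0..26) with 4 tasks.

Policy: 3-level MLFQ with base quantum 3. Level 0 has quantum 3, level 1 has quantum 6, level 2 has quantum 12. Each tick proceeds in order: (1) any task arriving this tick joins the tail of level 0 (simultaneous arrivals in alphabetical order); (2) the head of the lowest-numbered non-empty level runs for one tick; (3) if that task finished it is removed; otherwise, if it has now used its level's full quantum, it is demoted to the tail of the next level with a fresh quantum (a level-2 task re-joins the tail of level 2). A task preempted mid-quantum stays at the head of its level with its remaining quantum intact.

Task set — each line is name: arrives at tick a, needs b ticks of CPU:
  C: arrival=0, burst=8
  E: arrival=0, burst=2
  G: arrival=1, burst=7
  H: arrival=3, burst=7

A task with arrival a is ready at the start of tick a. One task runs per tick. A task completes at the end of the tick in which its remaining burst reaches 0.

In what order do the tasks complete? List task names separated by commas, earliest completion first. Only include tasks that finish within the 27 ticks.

completion order = E, C, G, H

t=0: L0/L1/L2 = CE/-/- → run C
t=1: L0/L1/L2 = CEG/-/- → run C
t=2: L0/L1/L2 = CEG/-/- → run C
t=3: L0/L1/L2 = EGH/C/- → run E
t=4: L0/L1/L2 = EGH/C/- → run E
t=5: L0/L1/L2 = GH/C/- → run G
t=6: L0/L1/L2 = GH/C/- → run G
t=7: L0/L1/L2 = GH/C/- → run G
t=8: L0/L1/L2 = H/CG/- → run H
t=9: L0/L1/L2 = H/CG/- → run H
t=10: L0/L1/L2 = H/CG/- → run H
t=11: L0/L1/L2 = -/CGH/- → run C
t=12: L0/L1/L2 = -/CGH/- → run C
t=13: L0/L1/L2 = -/CGH/- → run C
t=14: L0/L1/L2 = -/CGH/- → run C
t=15: L0/L1/L2 = -/CGH/- → run C
t=16: L0/L1/L2 = -/GH/- → run G
t=17: L0/L1/L2 = -/GH/- → run G
t=18: L0/L1/L2 = -/GH/- → run G
t=19: L0/L1/L2 = -/GH/- → run G
t=20: L0/L1/L2 = -/H/- → run H
t=21: L0/L1/L2 = -/H/- → run H
t=22: L0/L1/L2 = -/H/- → run H
t=23: L0/L1/L2 = -/H/- → run H
t=24: (idle)
t=25: (idle)
t=26: (idle)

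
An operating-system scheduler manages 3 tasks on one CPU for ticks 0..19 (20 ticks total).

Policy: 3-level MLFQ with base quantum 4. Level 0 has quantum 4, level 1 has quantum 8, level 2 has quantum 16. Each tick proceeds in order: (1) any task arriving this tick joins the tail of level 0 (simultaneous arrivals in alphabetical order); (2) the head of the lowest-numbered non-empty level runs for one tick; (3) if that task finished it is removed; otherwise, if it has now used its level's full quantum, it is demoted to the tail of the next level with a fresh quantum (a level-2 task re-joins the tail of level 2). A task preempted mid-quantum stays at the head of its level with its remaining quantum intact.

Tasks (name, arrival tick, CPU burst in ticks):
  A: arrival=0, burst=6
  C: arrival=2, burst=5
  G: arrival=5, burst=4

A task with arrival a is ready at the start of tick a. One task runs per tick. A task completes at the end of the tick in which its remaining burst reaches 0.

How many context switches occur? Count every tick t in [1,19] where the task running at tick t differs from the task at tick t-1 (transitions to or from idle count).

context switches = 5

t=0: L0/L1/L2 = A/-/- → run A
t=1: L0/L1/L2 = A/-/- → run A
t=2: L0/L1/L2 = AC/-/- → run A
t=3: L0/L1/L2 = AC/-/- → run A
t=4: L0/L1/L2 = C/A/- → run C
t=5: L0/L1/L2 = CG/A/- → run C
t=6: L0/L1/L2 = CG/A/- → run C
t=7: L0/L1/L2 = CG/A/- → run C
t=8: L0/L1/L2 = G/AC/- → run G
t=9: L0/L1/L2 = G/AC/- → run G
t=10: L0/L1/L2 = G/AC/- → run G
t=11: L0/L1/L2 = G/AC/- → run G
t=12: L0/L1/L2 = -/AC/- → run A
t=13: L0/L1/L2 = -/AC/- → run A
t=14: L0/L1/L2 = -/C/- → run C
t=15: (idle)
t=16: (idle)
t=17: (idle)
t=18: (idle)
t=19: (idle)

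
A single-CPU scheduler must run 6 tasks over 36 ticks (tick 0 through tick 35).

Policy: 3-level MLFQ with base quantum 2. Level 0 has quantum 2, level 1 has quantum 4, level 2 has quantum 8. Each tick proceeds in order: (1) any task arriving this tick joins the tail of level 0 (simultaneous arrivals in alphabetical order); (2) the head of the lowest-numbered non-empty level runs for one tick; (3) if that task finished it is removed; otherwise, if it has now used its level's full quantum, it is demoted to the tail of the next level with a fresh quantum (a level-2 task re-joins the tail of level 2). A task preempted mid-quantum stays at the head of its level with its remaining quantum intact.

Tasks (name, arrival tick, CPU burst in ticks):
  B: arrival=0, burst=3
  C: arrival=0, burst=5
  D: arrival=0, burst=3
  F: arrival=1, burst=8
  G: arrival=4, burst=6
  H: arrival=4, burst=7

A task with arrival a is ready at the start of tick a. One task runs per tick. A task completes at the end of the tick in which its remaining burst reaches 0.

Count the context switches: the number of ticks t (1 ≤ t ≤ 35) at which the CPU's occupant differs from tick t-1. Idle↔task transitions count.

t=0: L0/L1/L2 = BCD/-/- → run B
t=1: L0/L1/L2 = BCDF/-/- → run B
t=2: L0/L1/L2 = CDF/B/- → run C
t=3: L0/L1/L2 = CDF/B/- → run C
t=4: L0/L1/L2 = DFGH/BC/- → run D
t=5: L0/L1/L2 = DFGH/BC/- → run D
t=6: L0/L1/L2 = FGH/BCD/- → run F
t=7: L0/L1/L2 = FGH/BCD/- → run F
t=8: L0/L1/L2 = GH/BCDF/- → run G
t=9: L0/L1/L2 = GH/BCDF/- → run G
t=10: L0/L1/L2 = H/BCDFG/- → run H
t=11: L0/L1/L2 = H/BCDFG/- → run H
t=12: L0/L1/L2 = -/BCDFGH/- → run B
t=13: L0/L1/L2 = -/CDFGH/- → run C
t=14: L0/L1/L2 = -/CDFGH/- → run C
t=15: L0/L1/L2 = -/CDFGH/- → run C
t=16: L0/L1/L2 = -/DFGH/- → run D
t=17: L0/L1/L2 = -/FGH/- → run F
t=18: L0/L1/L2 = -/FGH/- → run F
t=19: L0/L1/L2 = -/FGH/- → run F
t=20: L0/L1/L2 = -/FGH/- → run F
t=21: L0/L1/L2 = -/GH/F → run G
t=22: L0/L1/L2 = -/GH/F → run G
t=23: L0/L1/L2 = -/GH/F → run G
t=24: L0/L1/L2 = -/GH/F → run G
t=25: L0/L1/L2 = -/H/F → run H
t=26: L0/L1/L2 = -/H/F → run H
t=27: L0/L1/L2 = -/H/F → run H
t=28: L0/L1/L2 = -/H/F → run H
t=29: L0/L1/L2 = -/-/FH → run F
t=30: L0/L1/L2 = -/-/FH → run F
t=31: L0/L1/L2 = -/-/H → run H
t=32: (idle)
t=33: (idle)
t=34: (idle)
t=35: (idle)

context switches = 14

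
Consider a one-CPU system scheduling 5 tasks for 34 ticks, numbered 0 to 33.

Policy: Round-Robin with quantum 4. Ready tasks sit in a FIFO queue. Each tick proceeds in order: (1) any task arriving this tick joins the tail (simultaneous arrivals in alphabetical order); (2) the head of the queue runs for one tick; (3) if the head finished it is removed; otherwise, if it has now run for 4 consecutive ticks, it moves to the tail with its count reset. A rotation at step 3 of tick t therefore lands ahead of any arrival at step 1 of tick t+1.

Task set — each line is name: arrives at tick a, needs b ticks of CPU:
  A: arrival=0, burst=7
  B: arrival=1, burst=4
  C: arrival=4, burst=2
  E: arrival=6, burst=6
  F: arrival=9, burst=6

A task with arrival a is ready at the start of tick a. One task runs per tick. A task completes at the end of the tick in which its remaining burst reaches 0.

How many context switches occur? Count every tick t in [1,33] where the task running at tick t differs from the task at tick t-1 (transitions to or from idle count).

context switches = 8

t=0: queue=[A] q_used=0 → run A
t=1: queue=[A,B] q_used=1 → run A
t=2: queue=[A,B] q_used=2 → run A
t=3: queue=[A,B] q_used=3 → run A
t=4: queue=[B,A,C] q_used=0 → run B
t=5: queue=[B,A,C] q_used=1 → run B
t=6: queue=[B,A,C,E] q_used=2 → run B
t=7: queue=[B,A,C,E] q_used=3 → run B
t=8: queue=[A,C,E] q_used=0 → run A
t=9: queue=[A,C,E,F] q_used=1 → run A
t=10: queue=[A,C,E,F] q_used=2 → run A
t=11: queue=[C,E,F] q_used=0 → run C
t=12: queue=[C,E,F] q_used=1 → run C
t=13: queue=[E,F] q_used=0 → run E
t=14: queue=[E,F] q_used=1 → run E
t=15: queue=[E,F] q_used=2 → run E
t=16: queue=[E,F] q_used=3 → run E
t=17: queue=[F,E] q_used=0 → run F
t=18: queue=[F,E] q_used=1 → run F
t=19: queue=[F,E] q_used=2 → run F
t=20: queue=[F,E] q_used=3 → run F
t=21: queue=[E,F] q_used=0 → run E
t=22: queue=[E,F] q_used=1 → run E
t=23: queue=[F] q_used=0 → run F
t=24: queue=[F] q_used=1 → run F
t=25: (idle)
t=26: (idle)
t=27: (idle)
t=28: (idle)
t=29: (idle)
t=30: (idle)
t=31: (idle)
t=32: (idle)
t=33: (idle)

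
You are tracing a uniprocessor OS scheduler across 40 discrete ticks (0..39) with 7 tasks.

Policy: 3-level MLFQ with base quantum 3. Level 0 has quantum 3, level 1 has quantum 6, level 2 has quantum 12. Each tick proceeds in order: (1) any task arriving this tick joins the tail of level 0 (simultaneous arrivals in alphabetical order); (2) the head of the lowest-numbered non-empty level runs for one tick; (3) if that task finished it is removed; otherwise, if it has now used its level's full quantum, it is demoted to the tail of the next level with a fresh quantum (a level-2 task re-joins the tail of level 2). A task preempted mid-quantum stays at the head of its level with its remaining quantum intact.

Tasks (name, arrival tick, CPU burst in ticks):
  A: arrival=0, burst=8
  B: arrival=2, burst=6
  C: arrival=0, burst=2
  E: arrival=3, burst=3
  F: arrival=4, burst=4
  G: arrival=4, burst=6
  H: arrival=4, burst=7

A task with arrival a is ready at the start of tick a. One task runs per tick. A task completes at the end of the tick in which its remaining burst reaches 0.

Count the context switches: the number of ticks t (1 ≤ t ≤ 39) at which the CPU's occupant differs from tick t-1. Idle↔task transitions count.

context switches = 12

t=0: L0/L1/L2 = AC/-/- → run A
t=1: L0/L1/L2 = AC/-/- → run A
t=2: L0/L1/L2 = ACB/-/- → run A
t=3: L0/L1/L2 = CBE/A/- → run C
t=4: L0/L1/L2 = CBEFGH/A/- → run C
t=5: L0/L1/L2 = BEFGH/A/- → run B
t=6: L0/L1/L2 = BEFGH/A/- → run B
t=7: L0/L1/L2 = BEFGH/A/- → run B
t=8: L0/L1/L2 = EFGH/AB/- → run E
t=9: L0/L1/L2 = EFGH/AB/- → run E
t=10: L0/L1/L2 = EFGH/AB/- → run E
t=11: L0/L1/L2 = FGH/AB/- → run F
t=12: L0/L1/L2 = FGH/AB/- → run F
t=13: L0/L1/L2 = FGH/AB/- → run F
t=14: L0/L1/L2 = GH/ABF/- → run G
t=15: L0/L1/L2 = GH/ABF/- → run G
t=16: L0/L1/L2 = GH/ABF/- → run G
t=17: L0/L1/L2 = H/ABFG/- → run H
t=18: L0/L1/L2 = H/ABFG/- → run H
t=19: L0/L1/L2 = H/ABFG/- → run H
t=20: L0/L1/L2 = -/ABFGH/- → run A
t=21: L0/L1/L2 = -/ABFGH/- → run A
t=22: L0/L1/L2 = -/ABFGH/- → run A
t=23: L0/L1/L2 = -/ABFGH/- → run A
t=24: L0/L1/L2 = -/ABFGH/- → run A
t=25: L0/L1/L2 = -/BFGH/- → run B
t=26: L0/L1/L2 = -/BFGH/- → run B
t=27: L0/L1/L2 = -/BFGH/- → run B
t=28: L0/L1/L2 = -/FGH/- → run F
t=29: L0/L1/L2 = -/GH/- → run G
t=30: L0/L1/L2 = -/GH/- → run G
t=31: L0/L1/L2 = -/GH/- → run G
t=32: L0/L1/L2 = -/H/- → run H
t=33: L0/L1/L2 = -/H/- → run H
t=34: L0/L1/L2 = -/H/- → run H
t=35: L0/L1/L2 = -/H/- → run H
t=36: (idle)
t=37: (idle)
t=38: (idle)
t=39: (idle)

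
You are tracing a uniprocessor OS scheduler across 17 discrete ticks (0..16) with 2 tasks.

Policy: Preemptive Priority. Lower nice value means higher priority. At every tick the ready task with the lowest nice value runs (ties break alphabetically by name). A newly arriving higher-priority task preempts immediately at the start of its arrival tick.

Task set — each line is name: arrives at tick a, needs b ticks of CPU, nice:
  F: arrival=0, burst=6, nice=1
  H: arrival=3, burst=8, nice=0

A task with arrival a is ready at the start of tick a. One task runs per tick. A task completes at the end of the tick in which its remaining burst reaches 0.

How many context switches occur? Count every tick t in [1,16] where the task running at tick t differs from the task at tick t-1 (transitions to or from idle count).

t=0: ready={F} → run F
t=1: ready={F} → run F
t=2: ready={F} → run F
t=3: ready={F,H} → run H
t=4: ready={F,H} → run H
t=5: ready={F,H} → run H
t=6: ready={F,H} → run H
t=7: ready={F,H} → run H
t=8: ready={F,H} → run H
t=9: ready={F,H} → run H
t=10: ready={F,H} → run H
t=11: ready={F} → run F
t=12: ready={F} → run F
t=13: ready={F} → run F
t=14: (idle)
t=15: (idle)
t=16: (idle)

context switches = 3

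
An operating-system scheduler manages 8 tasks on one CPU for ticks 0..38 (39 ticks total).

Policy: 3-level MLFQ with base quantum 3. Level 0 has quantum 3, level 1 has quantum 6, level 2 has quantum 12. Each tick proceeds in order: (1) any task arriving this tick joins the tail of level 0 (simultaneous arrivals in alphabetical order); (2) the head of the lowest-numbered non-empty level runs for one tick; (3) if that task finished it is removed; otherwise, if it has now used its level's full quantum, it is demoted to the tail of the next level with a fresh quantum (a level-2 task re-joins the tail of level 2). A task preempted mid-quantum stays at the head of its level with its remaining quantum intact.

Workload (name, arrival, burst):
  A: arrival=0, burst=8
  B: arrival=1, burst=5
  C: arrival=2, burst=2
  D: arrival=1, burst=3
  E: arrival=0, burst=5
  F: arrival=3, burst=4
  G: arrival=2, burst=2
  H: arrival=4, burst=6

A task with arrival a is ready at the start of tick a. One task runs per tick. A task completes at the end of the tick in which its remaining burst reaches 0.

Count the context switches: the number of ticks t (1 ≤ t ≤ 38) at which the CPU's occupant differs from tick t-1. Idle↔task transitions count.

context switches = 13

t=0: L0/L1/L2 = AE/-/- → run A
t=1: L0/L1/L2 = AEBD/-/- → run A
t=2: L0/L1/L2 = AEBDCG/-/- → run A
t=3: L0/L1/L2 = EBDCGF/A/- → run E
t=4: L0/L1/L2 = EBDCGFH/A/- → run E
t=5: L0/L1/L2 = EBDCGFH/A/- → run E
t=6: L0/L1/L2 = BDCGFH/AE/- → run B
t=7: L0/L1/L2 = BDCGFH/AE/- → run B
t=8: L0/L1/L2 = BDCGFH/AE/- → run B
t=9: L0/L1/L2 = DCGFH/AEB/- → run D
t=10: L0/L1/L2 = DCGFH/AEB/- → run D
t=11: L0/L1/L2 = DCGFH/AEB/- → run D
t=12: L0/L1/L2 = CGFH/AEB/- → run C
t=13: L0/L1/L2 = CGFH/AEB/- → run C
t=14: L0/L1/L2 = GFH/AEB/- → run G
t=15: L0/L1/L2 = GFH/AEB/- → run G
t=16: L0/L1/L2 = FH/AEB/- → run F
t=17: L0/L1/L2 = FH/AEB/- → run F
t=18: L0/L1/L2 = FH/AEB/- → run F
t=19: L0/L1/L2 = H/AEBF/- → run H
t=20: L0/L1/L2 = H/AEBF/- → run H
t=21: L0/L1/L2 = H/AEBF/- → run H
t=22: L0/L1/L2 = -/AEBFH/- → run A
t=23: L0/L1/L2 = -/AEBFH/- → run A
t=24: L0/L1/L2 = -/AEBFH/- → run A
t=25: L0/L1/L2 = -/AEBFH/- → run A
t=26: L0/L1/L2 = -/AEBFH/- → run A
t=27: L0/L1/L2 = -/EBFH/- → run E
t=28: L0/L1/L2 = -/EBFH/- → run E
t=29: L0/L1/L2 = -/BFH/- → run B
t=30: L0/L1/L2 = -/BFH/- → run B
t=31: L0/L1/L2 = -/FH/- → run F
t=32: L0/L1/L2 = -/H/- → run H
t=33: L0/L1/L2 = -/H/- → run H
t=34: L0/L1/L2 = -/H/- → run H
t=35: (idle)
t=36: (idle)
t=37: (idle)
t=38: (idle)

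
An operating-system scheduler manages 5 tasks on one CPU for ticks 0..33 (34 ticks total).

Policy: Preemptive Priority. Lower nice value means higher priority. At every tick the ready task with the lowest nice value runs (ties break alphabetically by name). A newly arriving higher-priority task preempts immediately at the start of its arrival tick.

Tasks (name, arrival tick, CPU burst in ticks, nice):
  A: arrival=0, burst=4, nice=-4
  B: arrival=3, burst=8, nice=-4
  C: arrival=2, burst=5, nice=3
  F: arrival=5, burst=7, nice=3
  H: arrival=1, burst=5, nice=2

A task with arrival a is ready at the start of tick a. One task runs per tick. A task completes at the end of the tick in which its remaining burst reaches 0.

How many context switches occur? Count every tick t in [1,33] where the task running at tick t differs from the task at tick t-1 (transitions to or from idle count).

t=0: ready={A} → run A
t=1: ready={A,H} → run A
t=2: ready={A,C,H} → run A
t=3: ready={A,B,C,H} → run A
t=4: ready={B,C,H} → run B
t=5: ready={B,C,F,H} → run B
t=6: ready={B,C,F,H} → run B
t=7: ready={B,C,F,H} → run B
t=8: ready={B,C,F,H} → run B
t=9: ready={B,C,F,H} → run B
t=10: ready={B,C,F,H} → run B
t=11: ready={B,C,F,H} → run B
t=12: ready={C,F,H} → run H
t=13: ready={C,F,H} → run H
t=14: ready={C,F,H} → run H
t=15: ready={C,F,H} → run H
t=16: ready={C,F,H} → run H
t=17: ready={C,F} → run C
t=18: ready={C,F} → run C
t=19: ready={C,F} → run C
t=20: ready={C,F} → run C
t=21: ready={C,F} → run C
t=22: ready={F} → run F
t=23: ready={F} → run F
t=24: ready={F} → run F
t=25: ready={F} → run F
t=26: ready={F} → run F
t=27: ready={F} → run F
t=28: ready={F} → run F
t=29: (idle)
t=30: (idle)
t=31: (idle)
t=32: (idle)
t=33: (idle)

context switches = 5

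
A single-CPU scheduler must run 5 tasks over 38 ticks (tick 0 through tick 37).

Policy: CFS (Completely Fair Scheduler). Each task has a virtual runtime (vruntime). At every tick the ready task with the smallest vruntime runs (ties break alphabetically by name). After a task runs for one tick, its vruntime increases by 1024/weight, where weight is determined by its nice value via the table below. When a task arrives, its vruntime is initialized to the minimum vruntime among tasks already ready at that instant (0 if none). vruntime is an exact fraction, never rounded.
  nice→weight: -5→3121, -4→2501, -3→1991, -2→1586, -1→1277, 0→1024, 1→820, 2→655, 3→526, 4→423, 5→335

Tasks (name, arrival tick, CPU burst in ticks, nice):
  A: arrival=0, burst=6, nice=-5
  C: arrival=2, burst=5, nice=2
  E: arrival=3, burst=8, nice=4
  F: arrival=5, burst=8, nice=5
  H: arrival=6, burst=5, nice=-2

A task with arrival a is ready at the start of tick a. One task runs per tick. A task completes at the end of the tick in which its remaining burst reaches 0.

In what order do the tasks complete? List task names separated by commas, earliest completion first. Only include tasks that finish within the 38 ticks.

completion order = A, H, C, E, F

t=0: vr[A=0] → run A
t=1: vr[A=1024/3121] → run A
t=2: vr[A=2048/3121 C=2048/3121] → run A
t=3: vr[A=3072/3121 C=2048/3121 E=2048/3121] → run C
t=4: vr[A=3072/3121 C=4537344/2044255 E=2048/3121] → run E
t=5: vr[A=3072/3121 C=4537344/2044255 E=4062208/1320183 F=3072/3121] → run A
t=6: vr[A=4096/3121 C=4537344/2044255 E=4062208/1320183 F=3072/3121 H=3072/3121] → run F
t=7: vr[A=4096/3121 C=4537344/2044255 E=4062208/1320183 F=4225024/1045535 H=3072/3121] → run H
t=8: vr[A=4096/3121 C=4537344/2044255 E=4062208/1320183 F=4225024/1045535 H=4034048/2474953] → run A
t=9: vr[A=5120/3121 C=4537344/2044255 E=4062208/1320183 F=4225024/1045535 H=4034048/2474953] → run H
t=10: vr[A=5120/3121 C=4537344/2044255 E=4062208/1320183 F=4225024/1045535 H=5632000/2474953] → run A
t=11: vr[C=4537344/2044255 E=4062208/1320183 F=4225024/1045535 H=5632000/2474953] → run C
t=12: vr[C=7733248/2044255 E=4062208/1320183 F=4225024/1045535 H=5632000/2474953] → run H
t=13: vr[C=7733248/2044255 E=4062208/1320183 F=4225024/1045535 H=7229952/2474953] → run H
t=14: vr[C=7733248/2044255 E=4062208/1320183 F=4225024/1045535 H=8827904/2474953] → run E
t=15: vr[C=7733248/2044255 E=7258112/1320183 F=4225024/1045535 H=8827904/2474953] → run H
t=16: vr[C=7733248/2044255 E=7258112/1320183 F=4225024/1045535] → run C
t=17: vr[C=10929152/2044255 E=7258112/1320183 F=4225024/1045535] → run F
t=18: vr[C=10929152/2044255 E=7258112/1320183 F=7420928/1045535] → run C
t=19: vr[C=14125056/2044255 E=7258112/1320183 F=7420928/1045535] → run E
t=20: vr[C=14125056/2044255 E=3484672/440061 F=7420928/1045535] → run C
t=21: vr[E=3484672/440061 F=7420928/1045535] → run F
t=22: vr[E=3484672/440061 F=10616832/1045535] → run E
t=23: vr[E=13649920/1320183 F=10616832/1045535] → run F
t=24: vr[E=13649920/1320183 F=13812736/1045535] → run E
t=25: vr[E=16845824/1320183 F=13812736/1045535] → run E
t=26: vr[E=6680576/440061 F=13812736/1045535] → run F
t=27: vr[E=6680576/440061 F=3401728/209107] → run E
t=28: vr[E=23237632/1320183 F=3401728/209107] → run F
t=29: vr[E=23237632/1320183 F=20204544/1045535] → run E
t=30: vr[F=20204544/1045535] → run F
t=31: vr[F=23400448/1045535] → run F
t=32: (idle)
t=33: (idle)
t=34: (idle)
t=35: (idle)
t=36: (idle)
t=37: (idle)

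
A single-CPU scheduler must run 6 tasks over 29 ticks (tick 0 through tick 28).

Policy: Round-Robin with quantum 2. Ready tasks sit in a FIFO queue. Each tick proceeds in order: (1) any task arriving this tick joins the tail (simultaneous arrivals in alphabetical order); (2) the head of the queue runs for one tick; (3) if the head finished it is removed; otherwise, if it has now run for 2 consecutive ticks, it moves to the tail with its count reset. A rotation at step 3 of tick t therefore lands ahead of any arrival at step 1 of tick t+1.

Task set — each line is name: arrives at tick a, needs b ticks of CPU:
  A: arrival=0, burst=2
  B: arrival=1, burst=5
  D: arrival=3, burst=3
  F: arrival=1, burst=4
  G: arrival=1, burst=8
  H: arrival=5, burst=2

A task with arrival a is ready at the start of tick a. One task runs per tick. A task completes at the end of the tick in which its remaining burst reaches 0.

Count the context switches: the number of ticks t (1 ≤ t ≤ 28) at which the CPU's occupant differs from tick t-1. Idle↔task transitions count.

t=0: queue=[A] q_used=0 → run A
t=1: queue=[A,B,F,G] q_used=1 → run A
t=2: queue=[B,F,G] q_used=0 → run B
t=3: queue=[B,F,G,D] q_used=1 → run B
t=4: queue=[F,G,D,B] q_used=0 → run F
t=5: queue=[F,G,D,B,H] q_used=1 → run F
t=6: queue=[G,D,B,H,F] q_used=0 → run G
t=7: queue=[G,D,B,H,F] q_used=1 → run G
t=8: queue=[D,B,H,F,G] q_used=0 → run D
t=9: queue=[D,B,H,F,G] q_used=1 → run D
t=10: queue=[B,H,F,G,D] q_used=0 → run B
t=11: queue=[B,H,F,G,D] q_used=1 → run B
t=12: queue=[H,F,G,D,B] q_used=0 → run H
t=13: queue=[H,F,G,D,B] q_used=1 → run H
t=14: queue=[F,G,D,B] q_used=0 → run F
t=15: queue=[F,G,D,B] q_used=1 → run F
t=16: queue=[G,D,B] q_used=0 → run G
t=17: queue=[G,D,B] q_used=1 → run G
t=18: queue=[D,B,G] q_used=0 → run D
t=19: queue=[B,G] q_used=0 → run B
t=20: queue=[G] q_used=0 → run G
t=21: queue=[G] q_used=1 → run G
t=22: queue=[G] q_used=0 → run G
t=23: queue=[G] q_used=1 → run G
t=24: (idle)
t=25: (idle)
t=26: (idle)
t=27: (idle)
t=28: (idle)

context switches = 12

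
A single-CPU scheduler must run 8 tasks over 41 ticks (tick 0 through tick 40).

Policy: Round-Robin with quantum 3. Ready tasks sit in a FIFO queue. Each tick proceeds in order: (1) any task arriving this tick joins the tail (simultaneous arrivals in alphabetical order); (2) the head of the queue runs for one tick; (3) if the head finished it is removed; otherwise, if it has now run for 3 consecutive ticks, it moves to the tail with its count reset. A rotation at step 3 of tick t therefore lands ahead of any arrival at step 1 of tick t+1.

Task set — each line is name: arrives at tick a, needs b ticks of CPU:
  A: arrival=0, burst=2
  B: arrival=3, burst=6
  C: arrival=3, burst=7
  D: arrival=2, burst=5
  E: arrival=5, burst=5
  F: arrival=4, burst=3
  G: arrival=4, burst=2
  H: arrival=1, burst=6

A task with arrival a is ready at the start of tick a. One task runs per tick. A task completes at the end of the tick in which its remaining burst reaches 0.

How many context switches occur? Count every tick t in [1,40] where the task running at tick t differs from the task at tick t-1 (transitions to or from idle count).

context switches = 14

t=0: queue=[A] q_used=0 → run A
t=1: queue=[A,H] q_used=1 → run A
t=2: queue=[H,D] q_used=0 → run H
t=3: queue=[H,D,B,C] q_used=1 → run H
t=4: queue=[H,D,B,C,F,G] q_used=2 → run H
t=5: queue=[D,B,C,F,G,H,E] q_used=0 → run D
t=6: queue=[D,B,C,F,G,H,E] q_used=1 → run D
t=7: queue=[D,B,C,F,G,H,E] q_used=2 → run D
t=8: queue=[B,C,F,G,H,E,D] q_used=0 → run B
t=9: queue=[B,C,F,G,H,E,D] q_used=1 → run B
t=10: queue=[B,C,F,G,H,E,D] q_used=2 → run B
t=11: queue=[C,F,G,H,E,D,B] q_used=0 → run C
t=12: queue=[C,F,G,H,E,D,B] q_used=1 → run C
t=13: queue=[C,F,G,H,E,D,B] q_used=2 → run C
t=14: queue=[F,G,H,E,D,B,C] q_used=0 → run F
t=15: queue=[F,G,H,E,D,B,C] q_used=1 → run F
t=16: queue=[F,G,H,E,D,B,C] q_used=2 → run F
t=17: queue=[G,H,E,D,B,C] q_used=0 → run G
t=18: queue=[G,H,E,D,B,C] q_used=1 → run G
t=19: queue=[H,E,D,B,C] q_used=0 → run H
t=20: queue=[H,E,D,B,C] q_used=1 → run H
t=21: queue=[H,E,D,B,C] q_used=2 → run H
t=22: queue=[E,D,B,C] q_used=0 → run E
t=23: queue=[E,D,B,C] q_used=1 → run E
t=24: queue=[E,D,B,C] q_used=2 → run E
t=25: queue=[D,B,C,E] q_used=0 → run D
t=26: queue=[D,B,C,E] q_used=1 → run D
t=27: queue=[B,C,E] q_used=0 → run B
t=28: queue=[B,C,E] q_used=1 → run B
t=29: queue=[B,C,E] q_used=2 → run B
t=30: queue=[C,E] q_used=0 → run C
t=31: queue=[C,E] q_used=1 → run C
t=32: queue=[C,E] q_used=2 → run C
t=33: queue=[E,C] q_used=0 → run E
t=34: queue=[E,C] q_used=1 → run E
t=35: queue=[C] q_used=0 → run C
t=36: (idle)
t=37: (idle)
t=38: (idle)
t=39: (idle)
t=40: (idle)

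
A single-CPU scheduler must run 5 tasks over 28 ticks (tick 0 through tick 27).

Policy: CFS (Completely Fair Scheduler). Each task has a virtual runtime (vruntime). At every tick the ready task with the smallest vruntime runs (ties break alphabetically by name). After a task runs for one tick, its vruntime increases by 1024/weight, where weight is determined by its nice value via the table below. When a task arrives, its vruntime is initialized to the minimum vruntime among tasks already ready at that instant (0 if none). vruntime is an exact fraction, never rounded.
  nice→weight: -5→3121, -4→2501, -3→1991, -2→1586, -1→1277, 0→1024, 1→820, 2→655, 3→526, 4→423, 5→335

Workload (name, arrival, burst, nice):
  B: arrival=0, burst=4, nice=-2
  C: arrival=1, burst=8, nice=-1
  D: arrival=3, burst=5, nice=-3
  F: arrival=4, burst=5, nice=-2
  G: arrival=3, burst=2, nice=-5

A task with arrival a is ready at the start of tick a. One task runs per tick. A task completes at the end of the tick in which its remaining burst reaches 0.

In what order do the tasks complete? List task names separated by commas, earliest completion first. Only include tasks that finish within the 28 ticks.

completion order = G, B, D, F, C

t=0: vr[B=0] → run B
t=1: vr[B=512/793 C=512/793] → run B
t=2: vr[B=1024/793 C=512/793] → run C
t=3: vr[B=1024/793 C=1465856/1012661 D=1024/793 G=1024/793] → run B
t=4: vr[B=1536/793 C=1465856/1012661 D=1024/793 F=1024/793 G=1024/793] → run D
t=5: vr[B=1536/793 C=1465856/1012661 D=2850816/1578863 F=1024/793 G=1024/793] → run F
t=6: vr[B=1536/793 C=1465856/1012661 D=2850816/1578863 F=1536/793 G=1024/793] → run G
t=7: vr[B=1536/793 C=1465856/1012661 D=2850816/1578863 F=1536/793 G=4007936/2474953] → run C
t=8: vr[B=1536/793 C=2277888/1012661 D=2850816/1578863 F=1536/793 G=4007936/2474953] → run G
t=9: vr[B=1536/793 C=2277888/1012661 D=2850816/1578863 F=1536/793] → run D
t=10: vr[B=1536/793 C=2277888/1012661 D=3662848/1578863 F=1536/793] → run B
t=11: vr[C=2277888/1012661 D=3662848/1578863 F=1536/793] → run F
t=12: vr[C=2277888/1012661 D=3662848/1578863 F=2048/793] → run C
t=13: vr[C=3089920/1012661 D=3662848/1578863 F=2048/793] → run D
t=14: vr[C=3089920/1012661 D=4474880/1578863 F=2048/793] → run F
t=15: vr[C=3089920/1012661 D=4474880/1578863 F=2560/793] → run D
t=16: vr[C=3089920/1012661 D=5286912/1578863 F=2560/793] → run C
t=17: vr[C=3901952/1012661 D=5286912/1578863 F=2560/793] → run F
t=18: vr[C=3901952/1012661 D=5286912/1578863 F=3072/793] → run D
t=19: vr[C=3901952/1012661 F=3072/793] → run C
t=20: vr[C=4713984/1012661 F=3072/793] → run F
t=21: vr[C=4713984/1012661] → run C
t=22: vr[C=5526016/1012661] → run C
t=23: vr[C=6338048/1012661] → run C
t=24: (idle)
t=25: (idle)
t=26: (idle)
t=27: (idle)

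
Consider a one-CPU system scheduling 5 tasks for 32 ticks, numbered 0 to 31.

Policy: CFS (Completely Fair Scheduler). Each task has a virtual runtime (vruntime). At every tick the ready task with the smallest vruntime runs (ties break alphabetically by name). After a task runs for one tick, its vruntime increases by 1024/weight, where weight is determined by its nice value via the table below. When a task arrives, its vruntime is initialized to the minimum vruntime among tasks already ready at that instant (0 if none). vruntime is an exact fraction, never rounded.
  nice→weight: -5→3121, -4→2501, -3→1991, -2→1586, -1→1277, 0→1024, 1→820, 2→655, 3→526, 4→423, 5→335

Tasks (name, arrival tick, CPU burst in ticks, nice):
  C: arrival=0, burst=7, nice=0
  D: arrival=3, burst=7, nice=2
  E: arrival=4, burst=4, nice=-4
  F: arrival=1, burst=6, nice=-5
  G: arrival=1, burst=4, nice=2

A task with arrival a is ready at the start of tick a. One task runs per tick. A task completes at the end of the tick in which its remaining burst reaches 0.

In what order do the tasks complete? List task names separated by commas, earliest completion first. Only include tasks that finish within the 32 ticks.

completion order = E, F, G, C, D

t=0: vr[C=0] → run C
t=1: vr[C=1 F=1 G=1] → run C
t=2: vr[C=2 F=1 G=1] → run F
t=3: vr[C=2 D=1 F=4145/3121 G=1] → run D
t=4: vr[C=2 D=1679/655 E=1 F=4145/3121 G=1] → run E
t=5: vr[C=2 D=1679/655 E=3525/2501 F=4145/3121 G=1] → run G
t=6: vr[C=2 D=1679/655 E=3525/2501 F=4145/3121 G=1679/655] → run F
t=7: vr[C=2 D=1679/655 E=3525/2501 F=5169/3121 G=1679/655] → run E
t=8: vr[C=2 D=1679/655 E=4549/2501 F=5169/3121 G=1679/655] → run F
t=9: vr[C=2 D=1679/655 E=4549/2501 F=6193/3121 G=1679/655] → run E
t=10: vr[C=2 D=1679/655 E=5573/2501 F=6193/3121 G=1679/655] → run F
t=11: vr[C=2 D=1679/655 E=5573/2501 F=7217/3121 G=1679/655] → run C
t=12: vr[C=3 D=1679/655 E=5573/2501 F=7217/3121 G=1679/655] → run E
t=13: vr[C=3 D=1679/655 F=7217/3121 G=1679/655] → run F
t=14: vr[C=3 D=1679/655 F=8241/3121 G=1679/655] → run D
t=15: vr[C=3 D=2703/655 F=8241/3121 G=1679/655] → run G
t=16: vr[C=3 D=2703/655 F=8241/3121 G=2703/655] → run F
t=17: vr[C=3 D=2703/655 G=2703/655] → run C
t=18: vr[C=4 D=2703/655 G=2703/655] → run C
t=19: vr[C=5 D=2703/655 G=2703/655] → run D
t=20: vr[C=5 D=3727/655 G=2703/655] → run G
t=21: vr[C=5 D=3727/655 G=3727/655] → run C
t=22: vr[C=6 D=3727/655 G=3727/655] → run D
t=23: vr[C=6 D=4751/655 G=3727/655] → run G
t=24: vr[C=6 D=4751/655] → run C
t=25: vr[D=4751/655] → run D
t=26: vr[D=1155/131] → run D
t=27: vr[D=6799/655] → run D
t=28: (idle)
t=29: (idle)
t=30: (idle)
t=31: (idle)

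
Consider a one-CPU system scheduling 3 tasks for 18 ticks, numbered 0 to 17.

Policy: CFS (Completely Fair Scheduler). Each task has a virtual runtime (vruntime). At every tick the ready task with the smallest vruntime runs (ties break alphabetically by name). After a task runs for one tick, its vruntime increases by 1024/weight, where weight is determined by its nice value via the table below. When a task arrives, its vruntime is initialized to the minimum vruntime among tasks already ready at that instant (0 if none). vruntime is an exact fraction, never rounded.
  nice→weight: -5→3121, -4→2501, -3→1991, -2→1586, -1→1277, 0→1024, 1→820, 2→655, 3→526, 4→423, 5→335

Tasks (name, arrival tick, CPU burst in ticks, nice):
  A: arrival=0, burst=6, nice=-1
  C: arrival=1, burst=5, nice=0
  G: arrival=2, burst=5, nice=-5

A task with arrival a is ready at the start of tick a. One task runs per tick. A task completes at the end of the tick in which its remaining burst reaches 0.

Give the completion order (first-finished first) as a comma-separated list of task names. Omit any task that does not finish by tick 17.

t=0: vr[A=0] → run A
t=1: vr[A=1024/1277 C=1024/1277] → run A
t=2: vr[A=2048/1277 C=1024/1277 G=1024/1277] → run C
t=3: vr[A=2048/1277 C=2301/1277 G=1024/1277] → run G
t=4: vr[A=2048/1277 C=2301/1277 G=4503552/3985517] → run G
t=5: vr[A=2048/1277 C=2301/1277 G=5811200/3985517] → run G
t=6: vr[A=2048/1277 C=2301/1277 G=7118848/3985517] → run A
t=7: vr[A=3072/1277 C=2301/1277 G=7118848/3985517] → run G
t=8: vr[A=3072/1277 C=2301/1277 G=8426496/3985517] → run C
t=9: vr[A=3072/1277 C=3578/1277 G=8426496/3985517] → run G
t=10: vr[A=3072/1277 C=3578/1277] → run A
t=11: vr[A=4096/1277 C=3578/1277] → run C
t=12: vr[A=4096/1277 C=4855/1277] → run A
t=13: vr[A=5120/1277 C=4855/1277] → run C
t=14: vr[A=5120/1277 C=6132/1277] → run A
t=15: vr[C=6132/1277] → run C
t=16: (idle)
t=17: (idle)

completion order = G, A, C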